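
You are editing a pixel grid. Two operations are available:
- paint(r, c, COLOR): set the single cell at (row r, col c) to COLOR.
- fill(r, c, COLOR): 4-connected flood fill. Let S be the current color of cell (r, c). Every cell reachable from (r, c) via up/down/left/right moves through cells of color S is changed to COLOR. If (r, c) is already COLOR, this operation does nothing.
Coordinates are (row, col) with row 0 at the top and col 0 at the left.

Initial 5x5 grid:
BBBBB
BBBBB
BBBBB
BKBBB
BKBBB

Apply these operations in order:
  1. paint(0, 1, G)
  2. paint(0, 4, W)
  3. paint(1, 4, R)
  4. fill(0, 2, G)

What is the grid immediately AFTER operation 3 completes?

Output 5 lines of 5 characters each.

Answer: BGBBW
BBBBR
BBBBB
BKBBB
BKBBB

Derivation:
After op 1 paint(0,1,G):
BGBBB
BBBBB
BBBBB
BKBBB
BKBBB
After op 2 paint(0,4,W):
BGBBW
BBBBB
BBBBB
BKBBB
BKBBB
After op 3 paint(1,4,R):
BGBBW
BBBBR
BBBBB
BKBBB
BKBBB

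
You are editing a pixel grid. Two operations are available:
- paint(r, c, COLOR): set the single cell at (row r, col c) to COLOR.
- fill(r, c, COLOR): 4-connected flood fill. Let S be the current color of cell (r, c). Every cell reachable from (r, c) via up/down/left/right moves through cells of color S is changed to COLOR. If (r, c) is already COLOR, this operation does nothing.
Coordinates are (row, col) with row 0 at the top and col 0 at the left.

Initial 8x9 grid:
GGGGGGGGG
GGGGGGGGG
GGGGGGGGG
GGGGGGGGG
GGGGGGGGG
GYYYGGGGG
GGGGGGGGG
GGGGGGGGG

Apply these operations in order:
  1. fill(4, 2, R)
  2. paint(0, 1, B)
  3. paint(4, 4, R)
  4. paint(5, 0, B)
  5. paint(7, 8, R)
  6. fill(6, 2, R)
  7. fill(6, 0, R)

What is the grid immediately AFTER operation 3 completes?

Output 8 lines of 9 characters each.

After op 1 fill(4,2,R) [69 cells changed]:
RRRRRRRRR
RRRRRRRRR
RRRRRRRRR
RRRRRRRRR
RRRRRRRRR
RYYYRRRRR
RRRRRRRRR
RRRRRRRRR
After op 2 paint(0,1,B):
RBRRRRRRR
RRRRRRRRR
RRRRRRRRR
RRRRRRRRR
RRRRRRRRR
RYYYRRRRR
RRRRRRRRR
RRRRRRRRR
After op 3 paint(4,4,R):
RBRRRRRRR
RRRRRRRRR
RRRRRRRRR
RRRRRRRRR
RRRRRRRRR
RYYYRRRRR
RRRRRRRRR
RRRRRRRRR

Answer: RBRRRRRRR
RRRRRRRRR
RRRRRRRRR
RRRRRRRRR
RRRRRRRRR
RYYYRRRRR
RRRRRRRRR
RRRRRRRRR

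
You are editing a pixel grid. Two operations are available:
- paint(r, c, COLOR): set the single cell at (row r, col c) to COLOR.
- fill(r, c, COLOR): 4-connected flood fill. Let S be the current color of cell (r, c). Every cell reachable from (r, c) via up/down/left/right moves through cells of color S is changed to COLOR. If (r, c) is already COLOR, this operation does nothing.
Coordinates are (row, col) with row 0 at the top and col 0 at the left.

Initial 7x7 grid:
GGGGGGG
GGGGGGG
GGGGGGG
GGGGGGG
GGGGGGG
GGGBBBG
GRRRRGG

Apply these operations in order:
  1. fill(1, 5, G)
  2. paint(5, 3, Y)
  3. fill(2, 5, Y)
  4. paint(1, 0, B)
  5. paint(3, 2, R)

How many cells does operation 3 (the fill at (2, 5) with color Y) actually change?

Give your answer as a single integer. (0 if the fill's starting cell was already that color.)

Answer: 42

Derivation:
After op 1 fill(1,5,G) [0 cells changed]:
GGGGGGG
GGGGGGG
GGGGGGG
GGGGGGG
GGGGGGG
GGGBBBG
GRRRRGG
After op 2 paint(5,3,Y):
GGGGGGG
GGGGGGG
GGGGGGG
GGGGGGG
GGGGGGG
GGGYBBG
GRRRRGG
After op 3 fill(2,5,Y) [42 cells changed]:
YYYYYYY
YYYYYYY
YYYYYYY
YYYYYYY
YYYYYYY
YYYYBBY
YRRRRYY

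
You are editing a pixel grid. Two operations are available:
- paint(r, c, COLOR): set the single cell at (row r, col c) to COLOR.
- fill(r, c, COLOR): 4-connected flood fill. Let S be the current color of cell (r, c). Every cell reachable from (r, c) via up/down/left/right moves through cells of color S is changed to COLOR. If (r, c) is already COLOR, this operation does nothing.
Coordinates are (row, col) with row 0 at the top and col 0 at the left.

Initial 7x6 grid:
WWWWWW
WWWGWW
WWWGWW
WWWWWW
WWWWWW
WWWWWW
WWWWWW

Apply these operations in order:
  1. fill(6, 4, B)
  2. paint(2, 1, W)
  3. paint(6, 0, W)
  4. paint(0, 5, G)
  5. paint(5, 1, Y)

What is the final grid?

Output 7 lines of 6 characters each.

Answer: BBBBBG
BBBGBB
BWBGBB
BBBBBB
BBBBBB
BYBBBB
WBBBBB

Derivation:
After op 1 fill(6,4,B) [40 cells changed]:
BBBBBB
BBBGBB
BBBGBB
BBBBBB
BBBBBB
BBBBBB
BBBBBB
After op 2 paint(2,1,W):
BBBBBB
BBBGBB
BWBGBB
BBBBBB
BBBBBB
BBBBBB
BBBBBB
After op 3 paint(6,0,W):
BBBBBB
BBBGBB
BWBGBB
BBBBBB
BBBBBB
BBBBBB
WBBBBB
After op 4 paint(0,5,G):
BBBBBG
BBBGBB
BWBGBB
BBBBBB
BBBBBB
BBBBBB
WBBBBB
After op 5 paint(5,1,Y):
BBBBBG
BBBGBB
BWBGBB
BBBBBB
BBBBBB
BYBBBB
WBBBBB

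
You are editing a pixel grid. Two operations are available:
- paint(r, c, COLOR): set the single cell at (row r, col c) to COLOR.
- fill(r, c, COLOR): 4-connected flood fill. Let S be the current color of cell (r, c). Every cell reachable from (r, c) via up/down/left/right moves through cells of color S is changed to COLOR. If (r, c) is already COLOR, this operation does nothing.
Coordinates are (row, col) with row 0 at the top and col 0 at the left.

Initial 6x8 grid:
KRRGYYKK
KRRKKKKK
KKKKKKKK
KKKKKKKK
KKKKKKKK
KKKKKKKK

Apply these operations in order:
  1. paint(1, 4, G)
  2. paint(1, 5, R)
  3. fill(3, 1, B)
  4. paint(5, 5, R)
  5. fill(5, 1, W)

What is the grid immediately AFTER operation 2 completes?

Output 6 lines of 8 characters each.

After op 1 paint(1,4,G):
KRRGYYKK
KRRKGKKK
KKKKKKKK
KKKKKKKK
KKKKKKKK
KKKKKKKK
After op 2 paint(1,5,R):
KRRGYYKK
KRRKGRKK
KKKKKKKK
KKKKKKKK
KKKKKKKK
KKKKKKKK

Answer: KRRGYYKK
KRRKGRKK
KKKKKKKK
KKKKKKKK
KKKKKKKK
KKKKKKKK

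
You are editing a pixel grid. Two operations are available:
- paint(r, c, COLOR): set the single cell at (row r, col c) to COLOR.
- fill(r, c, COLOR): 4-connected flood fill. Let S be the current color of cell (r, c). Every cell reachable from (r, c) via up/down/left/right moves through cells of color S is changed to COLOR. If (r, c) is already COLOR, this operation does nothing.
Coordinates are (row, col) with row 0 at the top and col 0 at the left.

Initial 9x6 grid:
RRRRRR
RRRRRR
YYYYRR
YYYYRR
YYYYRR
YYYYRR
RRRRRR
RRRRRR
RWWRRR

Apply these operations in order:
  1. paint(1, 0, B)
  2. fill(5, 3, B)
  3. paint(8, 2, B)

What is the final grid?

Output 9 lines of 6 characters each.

Answer: RRRRRR
BRRRRR
BBBBRR
BBBBRR
BBBBRR
BBBBRR
RRRRRR
RRRRRR
RWBRRR

Derivation:
After op 1 paint(1,0,B):
RRRRRR
BRRRRR
YYYYRR
YYYYRR
YYYYRR
YYYYRR
RRRRRR
RRRRRR
RWWRRR
After op 2 fill(5,3,B) [16 cells changed]:
RRRRRR
BRRRRR
BBBBRR
BBBBRR
BBBBRR
BBBBRR
RRRRRR
RRRRRR
RWWRRR
After op 3 paint(8,2,B):
RRRRRR
BRRRRR
BBBBRR
BBBBRR
BBBBRR
BBBBRR
RRRRRR
RRRRRR
RWBRRR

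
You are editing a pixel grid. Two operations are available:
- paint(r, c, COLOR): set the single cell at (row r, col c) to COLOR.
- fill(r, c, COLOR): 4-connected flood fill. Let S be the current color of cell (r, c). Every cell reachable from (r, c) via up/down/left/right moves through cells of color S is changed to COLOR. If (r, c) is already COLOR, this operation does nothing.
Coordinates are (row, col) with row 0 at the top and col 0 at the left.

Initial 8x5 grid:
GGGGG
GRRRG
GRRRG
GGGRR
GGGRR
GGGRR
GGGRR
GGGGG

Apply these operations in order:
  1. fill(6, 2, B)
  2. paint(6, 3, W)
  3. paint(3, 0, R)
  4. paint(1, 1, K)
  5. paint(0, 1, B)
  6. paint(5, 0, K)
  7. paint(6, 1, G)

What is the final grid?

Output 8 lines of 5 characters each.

Answer: BBBBB
BKRRB
BRRRB
RBBRR
BBBRR
KBBRR
BGBWR
BBBBB

Derivation:
After op 1 fill(6,2,B) [26 cells changed]:
BBBBB
BRRRB
BRRRB
BBBRR
BBBRR
BBBRR
BBBRR
BBBBB
After op 2 paint(6,3,W):
BBBBB
BRRRB
BRRRB
BBBRR
BBBRR
BBBRR
BBBWR
BBBBB
After op 3 paint(3,0,R):
BBBBB
BRRRB
BRRRB
RBBRR
BBBRR
BBBRR
BBBWR
BBBBB
After op 4 paint(1,1,K):
BBBBB
BKRRB
BRRRB
RBBRR
BBBRR
BBBRR
BBBWR
BBBBB
After op 5 paint(0,1,B):
BBBBB
BKRRB
BRRRB
RBBRR
BBBRR
BBBRR
BBBWR
BBBBB
After op 6 paint(5,0,K):
BBBBB
BKRRB
BRRRB
RBBRR
BBBRR
KBBRR
BBBWR
BBBBB
After op 7 paint(6,1,G):
BBBBB
BKRRB
BRRRB
RBBRR
BBBRR
KBBRR
BGBWR
BBBBB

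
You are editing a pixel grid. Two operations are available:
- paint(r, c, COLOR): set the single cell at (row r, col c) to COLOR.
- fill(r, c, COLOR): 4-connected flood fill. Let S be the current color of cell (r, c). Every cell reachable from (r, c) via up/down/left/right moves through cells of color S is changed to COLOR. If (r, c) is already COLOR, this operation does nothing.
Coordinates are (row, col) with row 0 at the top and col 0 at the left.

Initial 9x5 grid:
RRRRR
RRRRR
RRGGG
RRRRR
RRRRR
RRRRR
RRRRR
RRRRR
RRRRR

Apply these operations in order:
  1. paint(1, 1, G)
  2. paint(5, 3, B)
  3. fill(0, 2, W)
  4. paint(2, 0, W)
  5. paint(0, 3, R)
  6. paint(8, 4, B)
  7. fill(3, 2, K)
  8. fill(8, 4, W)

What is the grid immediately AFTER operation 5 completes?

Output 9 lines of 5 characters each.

After op 1 paint(1,1,G):
RRRRR
RGRRR
RRGGG
RRRRR
RRRRR
RRRRR
RRRRR
RRRRR
RRRRR
After op 2 paint(5,3,B):
RRRRR
RGRRR
RRGGG
RRRRR
RRRRR
RRRBR
RRRRR
RRRRR
RRRRR
After op 3 fill(0,2,W) [40 cells changed]:
WWWWW
WGWWW
WWGGG
WWWWW
WWWWW
WWWBW
WWWWW
WWWWW
WWWWW
After op 4 paint(2,0,W):
WWWWW
WGWWW
WWGGG
WWWWW
WWWWW
WWWBW
WWWWW
WWWWW
WWWWW
After op 5 paint(0,3,R):
WWWRW
WGWWW
WWGGG
WWWWW
WWWWW
WWWBW
WWWWW
WWWWW
WWWWW

Answer: WWWRW
WGWWW
WWGGG
WWWWW
WWWWW
WWWBW
WWWWW
WWWWW
WWWWW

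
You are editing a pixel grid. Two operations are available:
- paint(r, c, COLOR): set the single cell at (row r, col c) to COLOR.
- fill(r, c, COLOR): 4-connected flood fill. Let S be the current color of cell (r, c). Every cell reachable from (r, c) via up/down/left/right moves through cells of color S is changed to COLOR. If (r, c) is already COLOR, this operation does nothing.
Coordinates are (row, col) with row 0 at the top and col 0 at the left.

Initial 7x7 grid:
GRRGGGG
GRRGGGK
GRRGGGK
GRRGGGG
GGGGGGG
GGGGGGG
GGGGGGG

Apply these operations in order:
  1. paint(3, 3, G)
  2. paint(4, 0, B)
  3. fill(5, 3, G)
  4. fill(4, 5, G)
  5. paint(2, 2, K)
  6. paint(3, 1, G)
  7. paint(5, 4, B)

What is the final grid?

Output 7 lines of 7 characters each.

Answer: GRRGGGG
GRRGGGK
GRKGGGK
GGRGGGG
BGGGGGG
GGGGBGG
GGGGGGG

Derivation:
After op 1 paint(3,3,G):
GRRGGGG
GRRGGGK
GRRGGGK
GRRGGGG
GGGGGGG
GGGGGGG
GGGGGGG
After op 2 paint(4,0,B):
GRRGGGG
GRRGGGK
GRRGGGK
GRRGGGG
BGGGGGG
GGGGGGG
GGGGGGG
After op 3 fill(5,3,G) [0 cells changed]:
GRRGGGG
GRRGGGK
GRRGGGK
GRRGGGG
BGGGGGG
GGGGGGG
GGGGGGG
After op 4 fill(4,5,G) [0 cells changed]:
GRRGGGG
GRRGGGK
GRRGGGK
GRRGGGG
BGGGGGG
GGGGGGG
GGGGGGG
After op 5 paint(2,2,K):
GRRGGGG
GRRGGGK
GRKGGGK
GRRGGGG
BGGGGGG
GGGGGGG
GGGGGGG
After op 6 paint(3,1,G):
GRRGGGG
GRRGGGK
GRKGGGK
GGRGGGG
BGGGGGG
GGGGGGG
GGGGGGG
After op 7 paint(5,4,B):
GRRGGGG
GRRGGGK
GRKGGGK
GGRGGGG
BGGGGGG
GGGGBGG
GGGGGGG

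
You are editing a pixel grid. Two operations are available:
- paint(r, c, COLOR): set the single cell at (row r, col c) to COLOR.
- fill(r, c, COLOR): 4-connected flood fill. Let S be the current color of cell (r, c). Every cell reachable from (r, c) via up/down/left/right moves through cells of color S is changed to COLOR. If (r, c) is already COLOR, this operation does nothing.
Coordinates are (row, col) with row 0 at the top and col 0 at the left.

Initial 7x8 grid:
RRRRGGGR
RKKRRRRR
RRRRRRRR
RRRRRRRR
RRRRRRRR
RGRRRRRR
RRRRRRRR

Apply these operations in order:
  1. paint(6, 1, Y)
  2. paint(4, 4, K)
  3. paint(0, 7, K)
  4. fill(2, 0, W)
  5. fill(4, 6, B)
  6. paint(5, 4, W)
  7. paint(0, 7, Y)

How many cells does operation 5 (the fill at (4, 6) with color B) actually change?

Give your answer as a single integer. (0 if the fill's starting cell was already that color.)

After op 1 paint(6,1,Y):
RRRRGGGR
RKKRRRRR
RRRRRRRR
RRRRRRRR
RRRRRRRR
RGRRRRRR
RYRRRRRR
After op 2 paint(4,4,K):
RRRRGGGR
RKKRRRRR
RRRRRRRR
RRRRRRRR
RRRRKRRR
RGRRRRRR
RYRRRRRR
After op 3 paint(0,7,K):
RRRRGGGK
RKKRRRRR
RRRRRRRR
RRRRRRRR
RRRRKRRR
RGRRRRRR
RYRRRRRR
After op 4 fill(2,0,W) [47 cells changed]:
WWWWGGGK
WKKWWWWW
WWWWWWWW
WWWWWWWW
WWWWKWWW
WGWWWWWW
WYWWWWWW
After op 5 fill(4,6,B) [47 cells changed]:
BBBBGGGK
BKKBBBBB
BBBBBBBB
BBBBBBBB
BBBBKBBB
BGBBBBBB
BYBBBBBB

Answer: 47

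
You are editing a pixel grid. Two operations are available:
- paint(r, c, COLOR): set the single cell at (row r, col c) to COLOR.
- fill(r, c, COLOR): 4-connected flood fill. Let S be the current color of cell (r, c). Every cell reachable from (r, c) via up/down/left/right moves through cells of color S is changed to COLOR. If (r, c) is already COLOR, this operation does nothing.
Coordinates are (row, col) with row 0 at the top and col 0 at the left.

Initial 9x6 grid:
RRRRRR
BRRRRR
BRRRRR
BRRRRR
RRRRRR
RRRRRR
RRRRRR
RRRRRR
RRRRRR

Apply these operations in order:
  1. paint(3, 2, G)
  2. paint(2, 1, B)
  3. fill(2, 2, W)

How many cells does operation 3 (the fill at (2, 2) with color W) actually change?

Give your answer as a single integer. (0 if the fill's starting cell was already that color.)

After op 1 paint(3,2,G):
RRRRRR
BRRRRR
BRRRRR
BRGRRR
RRRRRR
RRRRRR
RRRRRR
RRRRRR
RRRRRR
After op 2 paint(2,1,B):
RRRRRR
BRRRRR
BBRRRR
BRGRRR
RRRRRR
RRRRRR
RRRRRR
RRRRRR
RRRRRR
After op 3 fill(2,2,W) [49 cells changed]:
WWWWWW
BWWWWW
BBWWWW
BWGWWW
WWWWWW
WWWWWW
WWWWWW
WWWWWW
WWWWWW

Answer: 49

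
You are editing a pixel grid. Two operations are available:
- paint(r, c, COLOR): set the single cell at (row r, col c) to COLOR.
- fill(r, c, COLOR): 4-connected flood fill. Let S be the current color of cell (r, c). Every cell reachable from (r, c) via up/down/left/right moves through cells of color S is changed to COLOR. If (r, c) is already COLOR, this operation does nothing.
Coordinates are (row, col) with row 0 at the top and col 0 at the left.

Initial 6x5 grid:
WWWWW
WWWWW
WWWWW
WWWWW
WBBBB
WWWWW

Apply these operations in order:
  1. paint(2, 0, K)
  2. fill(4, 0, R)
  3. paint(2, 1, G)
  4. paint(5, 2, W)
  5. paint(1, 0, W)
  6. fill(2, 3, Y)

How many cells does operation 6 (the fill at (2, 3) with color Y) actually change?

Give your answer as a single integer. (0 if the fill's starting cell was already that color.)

Answer: 20

Derivation:
After op 1 paint(2,0,K):
WWWWW
WWWWW
KWWWW
WWWWW
WBBBB
WWWWW
After op 2 fill(4,0,R) [25 cells changed]:
RRRRR
RRRRR
KRRRR
RRRRR
RBBBB
RRRRR
After op 3 paint(2,1,G):
RRRRR
RRRRR
KGRRR
RRRRR
RBBBB
RRRRR
After op 4 paint(5,2,W):
RRRRR
RRRRR
KGRRR
RRRRR
RBBBB
RRWRR
After op 5 paint(1,0,W):
RRRRR
WRRRR
KGRRR
RRRRR
RBBBB
RRWRR
After op 6 fill(2,3,Y) [20 cells changed]:
YYYYY
WYYYY
KGYYY
YYYYY
YBBBB
YYWRR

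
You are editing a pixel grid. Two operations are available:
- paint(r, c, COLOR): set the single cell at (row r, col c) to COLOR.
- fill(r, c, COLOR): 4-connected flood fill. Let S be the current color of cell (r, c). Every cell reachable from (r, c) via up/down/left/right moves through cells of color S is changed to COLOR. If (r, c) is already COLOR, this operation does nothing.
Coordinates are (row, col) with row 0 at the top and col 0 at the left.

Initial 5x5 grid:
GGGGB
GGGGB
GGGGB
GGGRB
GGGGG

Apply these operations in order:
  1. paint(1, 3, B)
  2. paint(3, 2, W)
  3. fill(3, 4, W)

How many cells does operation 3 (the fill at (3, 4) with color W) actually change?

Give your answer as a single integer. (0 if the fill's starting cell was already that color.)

After op 1 paint(1,3,B):
GGGGB
GGGBB
GGGGB
GGGRB
GGGGG
After op 2 paint(3,2,W):
GGGGB
GGGBB
GGGGB
GGWRB
GGGGG
After op 3 fill(3,4,W) [5 cells changed]:
GGGGW
GGGWW
GGGGW
GGWRW
GGGGG

Answer: 5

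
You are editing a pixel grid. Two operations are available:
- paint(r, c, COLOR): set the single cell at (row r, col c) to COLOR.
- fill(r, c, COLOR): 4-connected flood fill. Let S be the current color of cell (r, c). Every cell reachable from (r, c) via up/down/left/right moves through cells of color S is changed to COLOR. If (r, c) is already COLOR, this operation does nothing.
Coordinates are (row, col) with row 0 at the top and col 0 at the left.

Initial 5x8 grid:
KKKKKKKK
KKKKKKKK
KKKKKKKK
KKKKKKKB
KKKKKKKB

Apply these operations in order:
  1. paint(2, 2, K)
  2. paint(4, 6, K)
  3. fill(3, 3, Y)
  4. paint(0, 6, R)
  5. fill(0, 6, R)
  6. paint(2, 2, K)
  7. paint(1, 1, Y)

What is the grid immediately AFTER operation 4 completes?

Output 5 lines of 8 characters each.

Answer: YYYYYYRY
YYYYYYYY
YYYYYYYY
YYYYYYYB
YYYYYYYB

Derivation:
After op 1 paint(2,2,K):
KKKKKKKK
KKKKKKKK
KKKKKKKK
KKKKKKKB
KKKKKKKB
After op 2 paint(4,6,K):
KKKKKKKK
KKKKKKKK
KKKKKKKK
KKKKKKKB
KKKKKKKB
After op 3 fill(3,3,Y) [38 cells changed]:
YYYYYYYY
YYYYYYYY
YYYYYYYY
YYYYYYYB
YYYYYYYB
After op 4 paint(0,6,R):
YYYYYYRY
YYYYYYYY
YYYYYYYY
YYYYYYYB
YYYYYYYB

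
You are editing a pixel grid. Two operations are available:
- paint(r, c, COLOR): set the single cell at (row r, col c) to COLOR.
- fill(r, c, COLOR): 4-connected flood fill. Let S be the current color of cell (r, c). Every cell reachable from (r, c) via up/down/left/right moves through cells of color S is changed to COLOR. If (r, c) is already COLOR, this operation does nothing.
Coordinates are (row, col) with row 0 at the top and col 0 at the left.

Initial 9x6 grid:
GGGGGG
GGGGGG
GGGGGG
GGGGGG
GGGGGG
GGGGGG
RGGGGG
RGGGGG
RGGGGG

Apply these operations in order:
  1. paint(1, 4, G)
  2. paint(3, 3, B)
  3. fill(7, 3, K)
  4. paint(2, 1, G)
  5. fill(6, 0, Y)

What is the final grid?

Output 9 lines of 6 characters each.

Answer: KKKKKK
KKKKKK
KGKKKK
KKKBKK
KKKKKK
KKKKKK
YKKKKK
YKKKKK
YKKKKK

Derivation:
After op 1 paint(1,4,G):
GGGGGG
GGGGGG
GGGGGG
GGGGGG
GGGGGG
GGGGGG
RGGGGG
RGGGGG
RGGGGG
After op 2 paint(3,3,B):
GGGGGG
GGGGGG
GGGGGG
GGGBGG
GGGGGG
GGGGGG
RGGGGG
RGGGGG
RGGGGG
After op 3 fill(7,3,K) [50 cells changed]:
KKKKKK
KKKKKK
KKKKKK
KKKBKK
KKKKKK
KKKKKK
RKKKKK
RKKKKK
RKKKKK
After op 4 paint(2,1,G):
KKKKKK
KKKKKK
KGKKKK
KKKBKK
KKKKKK
KKKKKK
RKKKKK
RKKKKK
RKKKKK
After op 5 fill(6,0,Y) [3 cells changed]:
KKKKKK
KKKKKK
KGKKKK
KKKBKK
KKKKKK
KKKKKK
YKKKKK
YKKKKK
YKKKKK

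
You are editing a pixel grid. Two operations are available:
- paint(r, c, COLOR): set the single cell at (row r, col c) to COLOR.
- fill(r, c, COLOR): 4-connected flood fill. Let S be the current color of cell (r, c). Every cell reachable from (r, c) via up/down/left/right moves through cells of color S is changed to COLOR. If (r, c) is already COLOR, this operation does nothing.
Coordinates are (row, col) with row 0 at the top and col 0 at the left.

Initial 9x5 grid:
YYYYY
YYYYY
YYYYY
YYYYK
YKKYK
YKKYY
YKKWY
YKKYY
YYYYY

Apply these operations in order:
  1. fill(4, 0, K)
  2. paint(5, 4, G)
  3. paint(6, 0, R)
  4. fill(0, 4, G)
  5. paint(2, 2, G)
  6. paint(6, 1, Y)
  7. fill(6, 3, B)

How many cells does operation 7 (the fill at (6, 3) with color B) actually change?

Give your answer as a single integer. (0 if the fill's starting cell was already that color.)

After op 1 fill(4,0,K) [34 cells changed]:
KKKKK
KKKKK
KKKKK
KKKKK
KKKKK
KKKKK
KKKWK
KKKKK
KKKKK
After op 2 paint(5,4,G):
KKKKK
KKKKK
KKKKK
KKKKK
KKKKK
KKKKG
KKKWK
KKKKK
KKKKK
After op 3 paint(6,0,R):
KKKKK
KKKKK
KKKKK
KKKKK
KKKKK
KKKKG
RKKWK
KKKKK
KKKKK
After op 4 fill(0,4,G) [42 cells changed]:
GGGGG
GGGGG
GGGGG
GGGGG
GGGGG
GGGGG
RGGWG
GGGGG
GGGGG
After op 5 paint(2,2,G):
GGGGG
GGGGG
GGGGG
GGGGG
GGGGG
GGGGG
RGGWG
GGGGG
GGGGG
After op 6 paint(6,1,Y):
GGGGG
GGGGG
GGGGG
GGGGG
GGGGG
GGGGG
RYGWG
GGGGG
GGGGG
After op 7 fill(6,3,B) [1 cells changed]:
GGGGG
GGGGG
GGGGG
GGGGG
GGGGG
GGGGG
RYGBG
GGGGG
GGGGG

Answer: 1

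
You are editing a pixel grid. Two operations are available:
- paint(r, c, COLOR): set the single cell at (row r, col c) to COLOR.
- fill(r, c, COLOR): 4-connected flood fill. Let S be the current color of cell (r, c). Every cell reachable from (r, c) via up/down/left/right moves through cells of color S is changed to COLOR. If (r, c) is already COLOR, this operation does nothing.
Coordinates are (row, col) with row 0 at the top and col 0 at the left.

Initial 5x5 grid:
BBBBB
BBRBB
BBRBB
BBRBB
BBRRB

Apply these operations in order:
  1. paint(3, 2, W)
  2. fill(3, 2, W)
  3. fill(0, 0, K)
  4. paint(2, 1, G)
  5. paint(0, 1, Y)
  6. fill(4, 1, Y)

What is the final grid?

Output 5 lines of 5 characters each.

Answer: YYKKK
YYRKK
YGRKK
YYWKK
YYRRK

Derivation:
After op 1 paint(3,2,W):
BBBBB
BBRBB
BBRBB
BBWBB
BBRRB
After op 2 fill(3,2,W) [0 cells changed]:
BBBBB
BBRBB
BBRBB
BBWBB
BBRRB
After op 3 fill(0,0,K) [20 cells changed]:
KKKKK
KKRKK
KKRKK
KKWKK
KKRRK
After op 4 paint(2,1,G):
KKKKK
KKRKK
KGRKK
KKWKK
KKRRK
After op 5 paint(0,1,Y):
KYKKK
KKRKK
KGRKK
KKWKK
KKRRK
After op 6 fill(4,1,Y) [8 cells changed]:
YYKKK
YYRKK
YGRKK
YYWKK
YYRRK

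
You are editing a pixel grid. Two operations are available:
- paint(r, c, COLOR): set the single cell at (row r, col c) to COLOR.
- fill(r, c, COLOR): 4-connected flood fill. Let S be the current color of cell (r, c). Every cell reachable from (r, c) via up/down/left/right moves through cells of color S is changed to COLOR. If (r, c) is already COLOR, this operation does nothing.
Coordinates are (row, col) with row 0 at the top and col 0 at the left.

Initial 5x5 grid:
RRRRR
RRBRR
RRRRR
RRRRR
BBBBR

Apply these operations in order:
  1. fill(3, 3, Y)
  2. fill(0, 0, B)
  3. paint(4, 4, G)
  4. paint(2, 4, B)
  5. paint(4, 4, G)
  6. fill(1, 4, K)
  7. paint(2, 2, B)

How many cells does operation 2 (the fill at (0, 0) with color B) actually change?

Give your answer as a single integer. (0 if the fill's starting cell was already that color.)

After op 1 fill(3,3,Y) [20 cells changed]:
YYYYY
YYBYY
YYYYY
YYYYY
BBBBY
After op 2 fill(0,0,B) [20 cells changed]:
BBBBB
BBBBB
BBBBB
BBBBB
BBBBB

Answer: 20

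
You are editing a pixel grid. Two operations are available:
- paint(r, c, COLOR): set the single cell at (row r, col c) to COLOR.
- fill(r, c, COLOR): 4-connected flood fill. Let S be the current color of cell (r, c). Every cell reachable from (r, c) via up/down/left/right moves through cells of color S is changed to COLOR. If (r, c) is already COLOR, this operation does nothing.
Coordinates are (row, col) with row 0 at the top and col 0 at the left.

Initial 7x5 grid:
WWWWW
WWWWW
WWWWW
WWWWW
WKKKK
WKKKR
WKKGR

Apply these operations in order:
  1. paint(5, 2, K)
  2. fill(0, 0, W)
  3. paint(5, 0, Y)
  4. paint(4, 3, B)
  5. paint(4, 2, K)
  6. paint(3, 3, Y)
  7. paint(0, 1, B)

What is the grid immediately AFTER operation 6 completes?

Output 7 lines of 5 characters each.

After op 1 paint(5,2,K):
WWWWW
WWWWW
WWWWW
WWWWW
WKKKK
WKKKR
WKKGR
After op 2 fill(0,0,W) [0 cells changed]:
WWWWW
WWWWW
WWWWW
WWWWW
WKKKK
WKKKR
WKKGR
After op 3 paint(5,0,Y):
WWWWW
WWWWW
WWWWW
WWWWW
WKKKK
YKKKR
WKKGR
After op 4 paint(4,3,B):
WWWWW
WWWWW
WWWWW
WWWWW
WKKBK
YKKKR
WKKGR
After op 5 paint(4,2,K):
WWWWW
WWWWW
WWWWW
WWWWW
WKKBK
YKKKR
WKKGR
After op 6 paint(3,3,Y):
WWWWW
WWWWW
WWWWW
WWWYW
WKKBK
YKKKR
WKKGR

Answer: WWWWW
WWWWW
WWWWW
WWWYW
WKKBK
YKKKR
WKKGR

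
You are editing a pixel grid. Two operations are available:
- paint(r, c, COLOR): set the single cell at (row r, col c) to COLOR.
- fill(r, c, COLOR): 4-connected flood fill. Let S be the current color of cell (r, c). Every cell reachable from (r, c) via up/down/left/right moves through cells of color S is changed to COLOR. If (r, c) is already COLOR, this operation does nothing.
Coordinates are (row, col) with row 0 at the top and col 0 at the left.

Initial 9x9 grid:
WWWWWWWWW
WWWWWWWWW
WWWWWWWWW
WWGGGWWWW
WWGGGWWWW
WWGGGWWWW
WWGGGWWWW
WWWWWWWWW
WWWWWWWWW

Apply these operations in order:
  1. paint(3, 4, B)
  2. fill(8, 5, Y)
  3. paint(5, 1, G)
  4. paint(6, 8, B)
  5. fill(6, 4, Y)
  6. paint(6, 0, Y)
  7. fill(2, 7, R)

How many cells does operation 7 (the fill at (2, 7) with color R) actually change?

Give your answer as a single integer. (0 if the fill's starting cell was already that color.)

Answer: 79

Derivation:
After op 1 paint(3,4,B):
WWWWWWWWW
WWWWWWWWW
WWWWWWWWW
WWGGBWWWW
WWGGGWWWW
WWGGGWWWW
WWGGGWWWW
WWWWWWWWW
WWWWWWWWW
After op 2 fill(8,5,Y) [69 cells changed]:
YYYYYYYYY
YYYYYYYYY
YYYYYYYYY
YYGGBYYYY
YYGGGYYYY
YYGGGYYYY
YYGGGYYYY
YYYYYYYYY
YYYYYYYYY
After op 3 paint(5,1,G):
YYYYYYYYY
YYYYYYYYY
YYYYYYYYY
YYGGBYYYY
YYGGGYYYY
YGGGGYYYY
YYGGGYYYY
YYYYYYYYY
YYYYYYYYY
After op 4 paint(6,8,B):
YYYYYYYYY
YYYYYYYYY
YYYYYYYYY
YYGGBYYYY
YYGGGYYYY
YGGGGYYYY
YYGGGYYYB
YYYYYYYYY
YYYYYYYYY
After op 5 fill(6,4,Y) [12 cells changed]:
YYYYYYYYY
YYYYYYYYY
YYYYYYYYY
YYYYBYYYY
YYYYYYYYY
YYYYYYYYY
YYYYYYYYB
YYYYYYYYY
YYYYYYYYY
After op 6 paint(6,0,Y):
YYYYYYYYY
YYYYYYYYY
YYYYYYYYY
YYYYBYYYY
YYYYYYYYY
YYYYYYYYY
YYYYYYYYB
YYYYYYYYY
YYYYYYYYY
After op 7 fill(2,7,R) [79 cells changed]:
RRRRRRRRR
RRRRRRRRR
RRRRRRRRR
RRRRBRRRR
RRRRRRRRR
RRRRRRRRR
RRRRRRRRB
RRRRRRRRR
RRRRRRRRR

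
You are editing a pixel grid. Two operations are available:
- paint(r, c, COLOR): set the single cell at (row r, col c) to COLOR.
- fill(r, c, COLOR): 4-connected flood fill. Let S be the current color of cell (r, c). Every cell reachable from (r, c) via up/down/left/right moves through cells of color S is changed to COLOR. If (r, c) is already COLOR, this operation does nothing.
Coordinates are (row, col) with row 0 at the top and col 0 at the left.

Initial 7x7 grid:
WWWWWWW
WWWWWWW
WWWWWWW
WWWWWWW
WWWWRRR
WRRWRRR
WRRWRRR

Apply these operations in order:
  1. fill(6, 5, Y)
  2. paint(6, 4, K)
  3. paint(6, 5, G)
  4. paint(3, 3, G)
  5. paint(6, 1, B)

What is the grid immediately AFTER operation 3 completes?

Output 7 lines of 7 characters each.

After op 1 fill(6,5,Y) [9 cells changed]:
WWWWWWW
WWWWWWW
WWWWWWW
WWWWWWW
WWWWYYY
WRRWYYY
WRRWYYY
After op 2 paint(6,4,K):
WWWWWWW
WWWWWWW
WWWWWWW
WWWWWWW
WWWWYYY
WRRWYYY
WRRWKYY
After op 3 paint(6,5,G):
WWWWWWW
WWWWWWW
WWWWWWW
WWWWWWW
WWWWYYY
WRRWYYY
WRRWKGY

Answer: WWWWWWW
WWWWWWW
WWWWWWW
WWWWWWW
WWWWYYY
WRRWYYY
WRRWKGY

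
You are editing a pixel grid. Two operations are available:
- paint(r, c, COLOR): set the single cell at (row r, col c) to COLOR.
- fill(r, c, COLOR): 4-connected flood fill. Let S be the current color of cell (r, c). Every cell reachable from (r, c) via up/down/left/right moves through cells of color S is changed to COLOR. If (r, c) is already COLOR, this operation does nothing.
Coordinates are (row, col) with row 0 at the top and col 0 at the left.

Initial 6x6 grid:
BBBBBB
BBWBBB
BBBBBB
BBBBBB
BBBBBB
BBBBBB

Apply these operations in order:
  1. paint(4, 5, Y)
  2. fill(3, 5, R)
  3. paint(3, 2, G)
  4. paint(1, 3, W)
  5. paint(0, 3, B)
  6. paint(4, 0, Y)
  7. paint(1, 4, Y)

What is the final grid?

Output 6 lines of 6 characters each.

After op 1 paint(4,5,Y):
BBBBBB
BBWBBB
BBBBBB
BBBBBB
BBBBBY
BBBBBB
After op 2 fill(3,5,R) [34 cells changed]:
RRRRRR
RRWRRR
RRRRRR
RRRRRR
RRRRRY
RRRRRR
After op 3 paint(3,2,G):
RRRRRR
RRWRRR
RRRRRR
RRGRRR
RRRRRY
RRRRRR
After op 4 paint(1,3,W):
RRRRRR
RRWWRR
RRRRRR
RRGRRR
RRRRRY
RRRRRR
After op 5 paint(0,3,B):
RRRBRR
RRWWRR
RRRRRR
RRGRRR
RRRRRY
RRRRRR
After op 6 paint(4,0,Y):
RRRBRR
RRWWRR
RRRRRR
RRGRRR
YRRRRY
RRRRRR
After op 7 paint(1,4,Y):
RRRBRR
RRWWYR
RRRRRR
RRGRRR
YRRRRY
RRRRRR

Answer: RRRBRR
RRWWYR
RRRRRR
RRGRRR
YRRRRY
RRRRRR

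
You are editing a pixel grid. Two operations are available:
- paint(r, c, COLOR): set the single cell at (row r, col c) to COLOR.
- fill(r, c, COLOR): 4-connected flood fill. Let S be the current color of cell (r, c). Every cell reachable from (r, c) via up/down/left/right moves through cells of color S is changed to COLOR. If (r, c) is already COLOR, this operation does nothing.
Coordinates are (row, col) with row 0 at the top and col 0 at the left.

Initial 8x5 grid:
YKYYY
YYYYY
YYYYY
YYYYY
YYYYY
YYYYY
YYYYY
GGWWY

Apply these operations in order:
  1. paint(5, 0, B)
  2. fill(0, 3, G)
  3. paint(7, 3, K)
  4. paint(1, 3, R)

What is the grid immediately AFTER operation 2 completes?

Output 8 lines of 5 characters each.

Answer: GKGGG
GGGGG
GGGGG
GGGGG
GGGGG
BGGGG
GGGGG
GGWWG

Derivation:
After op 1 paint(5,0,B):
YKYYY
YYYYY
YYYYY
YYYYY
YYYYY
BYYYY
YYYYY
GGWWY
After op 2 fill(0,3,G) [34 cells changed]:
GKGGG
GGGGG
GGGGG
GGGGG
GGGGG
BGGGG
GGGGG
GGWWG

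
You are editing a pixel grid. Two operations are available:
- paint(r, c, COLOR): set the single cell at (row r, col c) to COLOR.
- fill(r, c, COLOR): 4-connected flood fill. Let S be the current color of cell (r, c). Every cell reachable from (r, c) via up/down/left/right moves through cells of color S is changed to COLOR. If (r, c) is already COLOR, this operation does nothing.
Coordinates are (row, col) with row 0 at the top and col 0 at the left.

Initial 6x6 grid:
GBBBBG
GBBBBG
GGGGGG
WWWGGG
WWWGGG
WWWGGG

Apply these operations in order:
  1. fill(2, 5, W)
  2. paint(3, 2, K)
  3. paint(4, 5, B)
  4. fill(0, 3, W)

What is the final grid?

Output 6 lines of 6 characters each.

Answer: WWWWWW
WWWWWW
WWWWWW
WWKWWW
WWWWWB
WWWWWW

Derivation:
After op 1 fill(2,5,W) [19 cells changed]:
WBBBBW
WBBBBW
WWWWWW
WWWWWW
WWWWWW
WWWWWW
After op 2 paint(3,2,K):
WBBBBW
WBBBBW
WWWWWW
WWKWWW
WWWWWW
WWWWWW
After op 3 paint(4,5,B):
WBBBBW
WBBBBW
WWWWWW
WWKWWW
WWWWWB
WWWWWW
After op 4 fill(0,3,W) [8 cells changed]:
WWWWWW
WWWWWW
WWWWWW
WWKWWW
WWWWWB
WWWWWW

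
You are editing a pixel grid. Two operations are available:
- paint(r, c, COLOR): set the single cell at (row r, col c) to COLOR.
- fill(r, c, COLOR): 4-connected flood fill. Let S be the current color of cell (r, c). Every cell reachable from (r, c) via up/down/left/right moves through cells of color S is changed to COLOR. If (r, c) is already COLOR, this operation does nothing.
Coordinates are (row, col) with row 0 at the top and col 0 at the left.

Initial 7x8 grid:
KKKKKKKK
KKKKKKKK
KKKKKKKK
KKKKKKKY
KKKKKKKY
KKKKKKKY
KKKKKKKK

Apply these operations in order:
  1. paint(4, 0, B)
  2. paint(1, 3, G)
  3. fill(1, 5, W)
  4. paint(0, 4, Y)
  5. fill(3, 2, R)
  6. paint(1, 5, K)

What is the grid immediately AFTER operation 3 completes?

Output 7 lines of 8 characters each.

Answer: WWWWWWWW
WWWGWWWW
WWWWWWWW
WWWWWWWY
BWWWWWWY
WWWWWWWY
WWWWWWWW

Derivation:
After op 1 paint(4,0,B):
KKKKKKKK
KKKKKKKK
KKKKKKKK
KKKKKKKY
BKKKKKKY
KKKKKKKY
KKKKKKKK
After op 2 paint(1,3,G):
KKKKKKKK
KKKGKKKK
KKKKKKKK
KKKKKKKY
BKKKKKKY
KKKKKKKY
KKKKKKKK
After op 3 fill(1,5,W) [51 cells changed]:
WWWWWWWW
WWWGWWWW
WWWWWWWW
WWWWWWWY
BWWWWWWY
WWWWWWWY
WWWWWWWW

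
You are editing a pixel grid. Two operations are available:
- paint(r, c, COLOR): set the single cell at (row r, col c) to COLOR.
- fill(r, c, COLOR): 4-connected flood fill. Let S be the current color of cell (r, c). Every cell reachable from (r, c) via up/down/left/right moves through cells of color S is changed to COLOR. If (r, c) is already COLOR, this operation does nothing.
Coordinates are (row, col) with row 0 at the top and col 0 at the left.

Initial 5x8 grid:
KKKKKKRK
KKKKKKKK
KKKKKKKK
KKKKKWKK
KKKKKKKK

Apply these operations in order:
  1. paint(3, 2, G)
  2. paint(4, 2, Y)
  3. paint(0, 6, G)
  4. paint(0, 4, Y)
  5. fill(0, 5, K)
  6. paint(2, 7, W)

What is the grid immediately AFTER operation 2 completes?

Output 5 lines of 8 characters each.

Answer: KKKKKKRK
KKKKKKKK
KKKKKKKK
KKGKKWKK
KKYKKKKK

Derivation:
After op 1 paint(3,2,G):
KKKKKKRK
KKKKKKKK
KKKKKKKK
KKGKKWKK
KKKKKKKK
After op 2 paint(4,2,Y):
KKKKKKRK
KKKKKKKK
KKKKKKKK
KKGKKWKK
KKYKKKKK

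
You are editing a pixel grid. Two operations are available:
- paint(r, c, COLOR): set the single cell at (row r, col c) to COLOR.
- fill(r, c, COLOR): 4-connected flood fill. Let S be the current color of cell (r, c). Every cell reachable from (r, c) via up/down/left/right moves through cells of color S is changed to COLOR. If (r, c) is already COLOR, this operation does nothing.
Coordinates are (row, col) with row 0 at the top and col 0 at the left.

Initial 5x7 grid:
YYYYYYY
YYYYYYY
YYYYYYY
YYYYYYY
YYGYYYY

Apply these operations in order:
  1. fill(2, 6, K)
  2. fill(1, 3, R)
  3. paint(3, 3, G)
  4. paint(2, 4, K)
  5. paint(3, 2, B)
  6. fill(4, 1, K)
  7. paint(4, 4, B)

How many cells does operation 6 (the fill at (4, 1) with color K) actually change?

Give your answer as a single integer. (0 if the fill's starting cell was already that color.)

After op 1 fill(2,6,K) [34 cells changed]:
KKKKKKK
KKKKKKK
KKKKKKK
KKKKKKK
KKGKKKK
After op 2 fill(1,3,R) [34 cells changed]:
RRRRRRR
RRRRRRR
RRRRRRR
RRRRRRR
RRGRRRR
After op 3 paint(3,3,G):
RRRRRRR
RRRRRRR
RRRRRRR
RRRGRRR
RRGRRRR
After op 4 paint(2,4,K):
RRRRRRR
RRRRRRR
RRRRKRR
RRRGRRR
RRGRRRR
After op 5 paint(3,2,B):
RRRRRRR
RRRRRRR
RRRRKRR
RRBGRRR
RRGRRRR
After op 6 fill(4,1,K) [31 cells changed]:
KKKKKKK
KKKKKKK
KKKKKKK
KKBGKKK
KKGKKKK

Answer: 31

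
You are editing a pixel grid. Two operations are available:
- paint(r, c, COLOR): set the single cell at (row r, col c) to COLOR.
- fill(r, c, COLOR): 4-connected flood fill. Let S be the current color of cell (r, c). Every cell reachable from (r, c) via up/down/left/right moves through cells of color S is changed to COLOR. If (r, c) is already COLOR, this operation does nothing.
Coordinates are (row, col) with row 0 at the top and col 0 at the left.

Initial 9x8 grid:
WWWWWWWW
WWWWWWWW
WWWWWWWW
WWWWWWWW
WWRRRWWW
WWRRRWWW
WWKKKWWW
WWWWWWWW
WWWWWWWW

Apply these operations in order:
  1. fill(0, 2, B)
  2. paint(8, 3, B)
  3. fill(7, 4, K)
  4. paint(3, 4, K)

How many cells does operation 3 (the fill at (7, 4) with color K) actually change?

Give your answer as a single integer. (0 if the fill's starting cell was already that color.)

After op 1 fill(0,2,B) [63 cells changed]:
BBBBBBBB
BBBBBBBB
BBBBBBBB
BBBBBBBB
BBRRRBBB
BBRRRBBB
BBKKKBBB
BBBBBBBB
BBBBBBBB
After op 2 paint(8,3,B):
BBBBBBBB
BBBBBBBB
BBBBBBBB
BBBBBBBB
BBRRRBBB
BBRRRBBB
BBKKKBBB
BBBBBBBB
BBBBBBBB
After op 3 fill(7,4,K) [63 cells changed]:
KKKKKKKK
KKKKKKKK
KKKKKKKK
KKKKKKKK
KKRRRKKK
KKRRRKKK
KKKKKKKK
KKKKKKKK
KKKKKKKK

Answer: 63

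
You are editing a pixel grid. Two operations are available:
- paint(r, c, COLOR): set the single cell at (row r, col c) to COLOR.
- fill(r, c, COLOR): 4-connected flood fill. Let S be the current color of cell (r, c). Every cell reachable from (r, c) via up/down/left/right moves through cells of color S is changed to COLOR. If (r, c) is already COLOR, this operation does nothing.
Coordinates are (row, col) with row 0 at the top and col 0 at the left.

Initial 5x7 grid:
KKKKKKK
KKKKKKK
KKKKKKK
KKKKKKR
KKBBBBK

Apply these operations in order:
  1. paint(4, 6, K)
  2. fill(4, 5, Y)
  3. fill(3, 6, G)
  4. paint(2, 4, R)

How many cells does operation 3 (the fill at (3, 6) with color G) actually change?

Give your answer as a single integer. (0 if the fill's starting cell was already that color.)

After op 1 paint(4,6,K):
KKKKKKK
KKKKKKK
KKKKKKK
KKKKKKR
KKBBBBK
After op 2 fill(4,5,Y) [4 cells changed]:
KKKKKKK
KKKKKKK
KKKKKKK
KKKKKKR
KKYYYYK
After op 3 fill(3,6,G) [1 cells changed]:
KKKKKKK
KKKKKKK
KKKKKKK
KKKKKKG
KKYYYYK

Answer: 1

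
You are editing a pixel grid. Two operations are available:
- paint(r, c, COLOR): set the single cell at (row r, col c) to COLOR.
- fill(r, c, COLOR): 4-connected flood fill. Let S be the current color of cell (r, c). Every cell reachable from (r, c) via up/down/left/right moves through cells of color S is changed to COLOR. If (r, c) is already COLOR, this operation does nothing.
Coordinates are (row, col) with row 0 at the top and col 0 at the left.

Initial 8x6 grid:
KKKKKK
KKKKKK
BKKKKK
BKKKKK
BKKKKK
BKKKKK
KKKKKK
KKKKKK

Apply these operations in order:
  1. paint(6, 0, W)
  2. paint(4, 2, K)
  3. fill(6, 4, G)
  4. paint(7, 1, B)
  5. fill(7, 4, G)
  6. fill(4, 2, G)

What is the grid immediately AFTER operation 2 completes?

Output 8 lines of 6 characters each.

After op 1 paint(6,0,W):
KKKKKK
KKKKKK
BKKKKK
BKKKKK
BKKKKK
BKKKKK
WKKKKK
KKKKKK
After op 2 paint(4,2,K):
KKKKKK
KKKKKK
BKKKKK
BKKKKK
BKKKKK
BKKKKK
WKKKKK
KKKKKK

Answer: KKKKKK
KKKKKK
BKKKKK
BKKKKK
BKKKKK
BKKKKK
WKKKKK
KKKKKK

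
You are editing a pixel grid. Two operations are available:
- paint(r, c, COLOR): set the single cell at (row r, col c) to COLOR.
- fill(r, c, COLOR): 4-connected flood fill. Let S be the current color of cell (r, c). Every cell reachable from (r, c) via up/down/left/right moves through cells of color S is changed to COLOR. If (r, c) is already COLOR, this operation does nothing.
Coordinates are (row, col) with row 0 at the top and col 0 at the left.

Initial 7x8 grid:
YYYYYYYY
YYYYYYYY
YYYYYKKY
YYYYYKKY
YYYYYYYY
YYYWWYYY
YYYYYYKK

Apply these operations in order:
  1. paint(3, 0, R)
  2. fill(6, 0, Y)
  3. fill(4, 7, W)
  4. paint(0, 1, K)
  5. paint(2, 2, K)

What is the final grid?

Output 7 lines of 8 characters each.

After op 1 paint(3,0,R):
YYYYYYYY
YYYYYYYY
YYYYYKKY
RYYYYKKY
YYYYYYYY
YYYWWYYY
YYYYYYKK
After op 2 fill(6,0,Y) [0 cells changed]:
YYYYYYYY
YYYYYYYY
YYYYYKKY
RYYYYKKY
YYYYYYYY
YYYWWYYY
YYYYYYKK
After op 3 fill(4,7,W) [47 cells changed]:
WWWWWWWW
WWWWWWWW
WWWWWKKW
RWWWWKKW
WWWWWWWW
WWWWWWWW
WWWWWWKK
After op 4 paint(0,1,K):
WKWWWWWW
WWWWWWWW
WWWWWKKW
RWWWWKKW
WWWWWWWW
WWWWWWWW
WWWWWWKK
After op 5 paint(2,2,K):
WKWWWWWW
WWWWWWWW
WWKWWKKW
RWWWWKKW
WWWWWWWW
WWWWWWWW
WWWWWWKK

Answer: WKWWWWWW
WWWWWWWW
WWKWWKKW
RWWWWKKW
WWWWWWWW
WWWWWWWW
WWWWWWKK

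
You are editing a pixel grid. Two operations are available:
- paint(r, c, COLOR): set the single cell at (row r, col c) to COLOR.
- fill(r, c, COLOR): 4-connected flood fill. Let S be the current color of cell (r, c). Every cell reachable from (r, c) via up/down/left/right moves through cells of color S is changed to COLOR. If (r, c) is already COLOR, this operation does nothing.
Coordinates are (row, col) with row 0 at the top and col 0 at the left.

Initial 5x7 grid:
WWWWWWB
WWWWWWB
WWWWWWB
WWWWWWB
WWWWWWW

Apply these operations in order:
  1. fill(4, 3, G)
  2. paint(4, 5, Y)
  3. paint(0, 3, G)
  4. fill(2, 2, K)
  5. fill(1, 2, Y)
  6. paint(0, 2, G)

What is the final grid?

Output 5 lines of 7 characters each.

Answer: YYGYYYB
YYYYYYB
YYYYYYB
YYYYYYB
YYYYYYG

Derivation:
After op 1 fill(4,3,G) [31 cells changed]:
GGGGGGB
GGGGGGB
GGGGGGB
GGGGGGB
GGGGGGG
After op 2 paint(4,5,Y):
GGGGGGB
GGGGGGB
GGGGGGB
GGGGGGB
GGGGGYG
After op 3 paint(0,3,G):
GGGGGGB
GGGGGGB
GGGGGGB
GGGGGGB
GGGGGYG
After op 4 fill(2,2,K) [29 cells changed]:
KKKKKKB
KKKKKKB
KKKKKKB
KKKKKKB
KKKKKYG
After op 5 fill(1,2,Y) [29 cells changed]:
YYYYYYB
YYYYYYB
YYYYYYB
YYYYYYB
YYYYYYG
After op 6 paint(0,2,G):
YYGYYYB
YYYYYYB
YYYYYYB
YYYYYYB
YYYYYYG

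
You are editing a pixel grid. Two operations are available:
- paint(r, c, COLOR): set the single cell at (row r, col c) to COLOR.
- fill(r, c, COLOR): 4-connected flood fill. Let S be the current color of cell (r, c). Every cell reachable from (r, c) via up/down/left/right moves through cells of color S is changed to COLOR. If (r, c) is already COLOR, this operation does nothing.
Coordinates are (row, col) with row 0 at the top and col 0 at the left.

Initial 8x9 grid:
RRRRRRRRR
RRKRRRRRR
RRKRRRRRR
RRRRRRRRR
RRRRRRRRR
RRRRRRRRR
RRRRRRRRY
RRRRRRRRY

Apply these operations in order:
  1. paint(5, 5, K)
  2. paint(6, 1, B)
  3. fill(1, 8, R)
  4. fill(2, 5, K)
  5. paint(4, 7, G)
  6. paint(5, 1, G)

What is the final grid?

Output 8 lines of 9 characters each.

After op 1 paint(5,5,K):
RRRRRRRRR
RRKRRRRRR
RRKRRRRRR
RRRRRRRRR
RRRRRRRRR
RRRRRKRRR
RRRRRRRRY
RRRRRRRRY
After op 2 paint(6,1,B):
RRRRRRRRR
RRKRRRRRR
RRKRRRRRR
RRRRRRRRR
RRRRRRRRR
RRRRRKRRR
RBRRRRRRY
RRRRRRRRY
After op 3 fill(1,8,R) [0 cells changed]:
RRRRRRRRR
RRKRRRRRR
RRKRRRRRR
RRRRRRRRR
RRRRRRRRR
RRRRRKRRR
RBRRRRRRY
RRRRRRRRY
After op 4 fill(2,5,K) [66 cells changed]:
KKKKKKKKK
KKKKKKKKK
KKKKKKKKK
KKKKKKKKK
KKKKKKKKK
KKKKKKKKK
KBKKKKKKY
KKKKKKKKY
After op 5 paint(4,7,G):
KKKKKKKKK
KKKKKKKKK
KKKKKKKKK
KKKKKKKKK
KKKKKKKGK
KKKKKKKKK
KBKKKKKKY
KKKKKKKKY
After op 6 paint(5,1,G):
KKKKKKKKK
KKKKKKKKK
KKKKKKKKK
KKKKKKKKK
KKKKKKKGK
KGKKKKKKK
KBKKKKKKY
KKKKKKKKY

Answer: KKKKKKKKK
KKKKKKKKK
KKKKKKKKK
KKKKKKKKK
KKKKKKKGK
KGKKKKKKK
KBKKKKKKY
KKKKKKKKY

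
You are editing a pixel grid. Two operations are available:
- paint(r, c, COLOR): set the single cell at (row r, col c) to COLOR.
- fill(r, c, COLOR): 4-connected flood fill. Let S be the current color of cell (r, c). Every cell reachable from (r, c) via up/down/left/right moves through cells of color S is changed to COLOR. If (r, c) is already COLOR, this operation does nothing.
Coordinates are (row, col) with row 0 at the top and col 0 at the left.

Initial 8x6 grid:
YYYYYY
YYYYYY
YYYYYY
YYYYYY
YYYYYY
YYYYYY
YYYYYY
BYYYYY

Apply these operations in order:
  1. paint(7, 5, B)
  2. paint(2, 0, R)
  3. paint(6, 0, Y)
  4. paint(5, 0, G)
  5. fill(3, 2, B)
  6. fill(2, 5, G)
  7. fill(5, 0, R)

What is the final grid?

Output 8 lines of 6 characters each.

After op 1 paint(7,5,B):
YYYYYY
YYYYYY
YYYYYY
YYYYYY
YYYYYY
YYYYYY
YYYYYY
BYYYYB
After op 2 paint(2,0,R):
YYYYYY
YYYYYY
RYYYYY
YYYYYY
YYYYYY
YYYYYY
YYYYYY
BYYYYB
After op 3 paint(6,0,Y):
YYYYYY
YYYYYY
RYYYYY
YYYYYY
YYYYYY
YYYYYY
YYYYYY
BYYYYB
After op 4 paint(5,0,G):
YYYYYY
YYYYYY
RYYYYY
YYYYYY
YYYYYY
GYYYYY
YYYYYY
BYYYYB
After op 5 fill(3,2,B) [44 cells changed]:
BBBBBB
BBBBBB
RBBBBB
BBBBBB
BBBBBB
GBBBBB
BBBBBB
BBBBBB
After op 6 fill(2,5,G) [46 cells changed]:
GGGGGG
GGGGGG
RGGGGG
GGGGGG
GGGGGG
GGGGGG
GGGGGG
GGGGGG
After op 7 fill(5,0,R) [47 cells changed]:
RRRRRR
RRRRRR
RRRRRR
RRRRRR
RRRRRR
RRRRRR
RRRRRR
RRRRRR

Answer: RRRRRR
RRRRRR
RRRRRR
RRRRRR
RRRRRR
RRRRRR
RRRRRR
RRRRRR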